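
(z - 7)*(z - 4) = z^2 - 11*z + 28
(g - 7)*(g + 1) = g^2 - 6*g - 7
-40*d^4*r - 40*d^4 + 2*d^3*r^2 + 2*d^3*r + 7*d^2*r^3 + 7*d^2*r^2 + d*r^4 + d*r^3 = (-2*d + r)*(4*d + r)*(5*d + r)*(d*r + d)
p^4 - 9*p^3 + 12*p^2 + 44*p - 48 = (p - 6)*(p - 4)*(p - 1)*(p + 2)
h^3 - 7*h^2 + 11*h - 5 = (h - 5)*(h - 1)^2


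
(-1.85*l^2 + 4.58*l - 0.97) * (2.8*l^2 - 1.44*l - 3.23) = -5.18*l^4 + 15.488*l^3 - 3.3357*l^2 - 13.3966*l + 3.1331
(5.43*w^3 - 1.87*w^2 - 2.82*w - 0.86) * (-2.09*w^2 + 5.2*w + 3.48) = -11.3487*w^5 + 32.1443*w^4 + 15.0662*w^3 - 19.3742*w^2 - 14.2856*w - 2.9928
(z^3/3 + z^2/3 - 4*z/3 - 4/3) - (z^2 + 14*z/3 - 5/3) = z^3/3 - 2*z^2/3 - 6*z + 1/3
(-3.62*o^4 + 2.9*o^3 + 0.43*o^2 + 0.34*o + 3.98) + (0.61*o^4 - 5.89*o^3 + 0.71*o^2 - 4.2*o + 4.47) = -3.01*o^4 - 2.99*o^3 + 1.14*o^2 - 3.86*o + 8.45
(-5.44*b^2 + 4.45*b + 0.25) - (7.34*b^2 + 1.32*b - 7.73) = -12.78*b^2 + 3.13*b + 7.98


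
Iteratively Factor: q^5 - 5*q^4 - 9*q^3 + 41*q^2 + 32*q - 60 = (q - 1)*(q^4 - 4*q^3 - 13*q^2 + 28*q + 60) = (q - 3)*(q - 1)*(q^3 - q^2 - 16*q - 20) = (q - 3)*(q - 1)*(q + 2)*(q^2 - 3*q - 10) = (q - 3)*(q - 1)*(q + 2)^2*(q - 5)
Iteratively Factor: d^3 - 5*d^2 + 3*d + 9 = (d - 3)*(d^2 - 2*d - 3) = (d - 3)*(d + 1)*(d - 3)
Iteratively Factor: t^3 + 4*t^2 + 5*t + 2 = (t + 1)*(t^2 + 3*t + 2) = (t + 1)*(t + 2)*(t + 1)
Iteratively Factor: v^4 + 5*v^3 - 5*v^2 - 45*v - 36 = (v + 3)*(v^3 + 2*v^2 - 11*v - 12) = (v + 3)*(v + 4)*(v^2 - 2*v - 3) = (v - 3)*(v + 3)*(v + 4)*(v + 1)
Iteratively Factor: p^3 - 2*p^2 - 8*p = (p + 2)*(p^2 - 4*p) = p*(p + 2)*(p - 4)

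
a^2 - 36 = (a - 6)*(a + 6)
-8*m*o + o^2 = o*(-8*m + o)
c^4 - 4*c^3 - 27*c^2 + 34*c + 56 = (c - 7)*(c - 2)*(c + 1)*(c + 4)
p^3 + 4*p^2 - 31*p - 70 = (p - 5)*(p + 2)*(p + 7)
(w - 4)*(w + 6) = w^2 + 2*w - 24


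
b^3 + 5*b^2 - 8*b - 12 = (b - 2)*(b + 1)*(b + 6)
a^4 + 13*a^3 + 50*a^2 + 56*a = a*(a + 2)*(a + 4)*(a + 7)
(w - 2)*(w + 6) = w^2 + 4*w - 12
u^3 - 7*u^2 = u^2*(u - 7)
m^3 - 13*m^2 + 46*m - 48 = (m - 8)*(m - 3)*(m - 2)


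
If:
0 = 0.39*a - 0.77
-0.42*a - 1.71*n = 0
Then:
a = 1.97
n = -0.48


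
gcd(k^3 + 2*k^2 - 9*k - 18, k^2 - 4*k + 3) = k - 3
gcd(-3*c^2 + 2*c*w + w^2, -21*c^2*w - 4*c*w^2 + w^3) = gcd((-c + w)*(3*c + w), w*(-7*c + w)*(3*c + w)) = 3*c + w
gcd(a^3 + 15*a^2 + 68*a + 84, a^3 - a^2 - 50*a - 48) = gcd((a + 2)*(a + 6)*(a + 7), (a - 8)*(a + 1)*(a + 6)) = a + 6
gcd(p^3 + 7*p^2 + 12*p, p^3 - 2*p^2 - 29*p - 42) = p + 3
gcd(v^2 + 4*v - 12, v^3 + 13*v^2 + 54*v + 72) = v + 6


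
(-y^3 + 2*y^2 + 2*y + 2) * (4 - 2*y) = 2*y^4 - 8*y^3 + 4*y^2 + 4*y + 8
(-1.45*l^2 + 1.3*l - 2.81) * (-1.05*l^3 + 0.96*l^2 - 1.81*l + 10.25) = 1.5225*l^5 - 2.757*l^4 + 6.823*l^3 - 19.9131*l^2 + 18.4111*l - 28.8025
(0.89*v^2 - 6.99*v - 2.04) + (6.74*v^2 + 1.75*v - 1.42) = 7.63*v^2 - 5.24*v - 3.46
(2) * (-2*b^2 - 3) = -4*b^2 - 6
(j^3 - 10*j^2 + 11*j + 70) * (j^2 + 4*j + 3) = j^5 - 6*j^4 - 26*j^3 + 84*j^2 + 313*j + 210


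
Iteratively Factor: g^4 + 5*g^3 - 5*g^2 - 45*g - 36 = (g - 3)*(g^3 + 8*g^2 + 19*g + 12) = (g - 3)*(g + 3)*(g^2 + 5*g + 4) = (g - 3)*(g + 1)*(g + 3)*(g + 4)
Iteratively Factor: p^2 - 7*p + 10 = (p - 5)*(p - 2)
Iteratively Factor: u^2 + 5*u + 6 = (u + 2)*(u + 3)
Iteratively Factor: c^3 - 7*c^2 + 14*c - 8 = (c - 2)*(c^2 - 5*c + 4) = (c - 2)*(c - 1)*(c - 4)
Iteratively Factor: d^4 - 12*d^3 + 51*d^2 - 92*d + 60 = (d - 5)*(d^3 - 7*d^2 + 16*d - 12) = (d - 5)*(d - 3)*(d^2 - 4*d + 4) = (d - 5)*(d - 3)*(d - 2)*(d - 2)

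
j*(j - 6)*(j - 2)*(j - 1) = j^4 - 9*j^3 + 20*j^2 - 12*j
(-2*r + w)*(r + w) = -2*r^2 - r*w + w^2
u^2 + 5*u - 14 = (u - 2)*(u + 7)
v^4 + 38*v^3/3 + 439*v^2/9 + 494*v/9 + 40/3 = (v + 1/3)*(v + 4/3)*(v + 5)*(v + 6)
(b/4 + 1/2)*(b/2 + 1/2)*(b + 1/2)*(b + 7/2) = b^4/8 + 7*b^3/8 + 63*b^2/32 + 53*b/32 + 7/16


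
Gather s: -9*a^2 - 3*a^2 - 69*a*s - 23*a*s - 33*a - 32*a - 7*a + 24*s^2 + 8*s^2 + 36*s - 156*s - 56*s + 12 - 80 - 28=-12*a^2 - 72*a + 32*s^2 + s*(-92*a - 176) - 96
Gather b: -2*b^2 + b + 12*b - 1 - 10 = -2*b^2 + 13*b - 11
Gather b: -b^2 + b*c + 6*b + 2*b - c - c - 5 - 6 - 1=-b^2 + b*(c + 8) - 2*c - 12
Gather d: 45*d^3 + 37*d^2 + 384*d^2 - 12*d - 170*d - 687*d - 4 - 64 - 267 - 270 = 45*d^3 + 421*d^2 - 869*d - 605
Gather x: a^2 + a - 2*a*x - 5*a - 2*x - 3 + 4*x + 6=a^2 - 4*a + x*(2 - 2*a) + 3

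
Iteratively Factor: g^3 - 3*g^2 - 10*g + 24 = (g + 3)*(g^2 - 6*g + 8) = (g - 2)*(g + 3)*(g - 4)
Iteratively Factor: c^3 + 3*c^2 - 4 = (c - 1)*(c^2 + 4*c + 4) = (c - 1)*(c + 2)*(c + 2)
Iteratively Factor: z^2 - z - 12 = (z - 4)*(z + 3)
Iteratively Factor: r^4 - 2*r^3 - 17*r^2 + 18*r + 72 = (r - 4)*(r^3 + 2*r^2 - 9*r - 18) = (r - 4)*(r - 3)*(r^2 + 5*r + 6) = (r - 4)*(r - 3)*(r + 3)*(r + 2)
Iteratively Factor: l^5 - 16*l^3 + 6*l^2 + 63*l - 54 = (l - 1)*(l^4 + l^3 - 15*l^2 - 9*l + 54) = (l - 1)*(l + 3)*(l^3 - 2*l^2 - 9*l + 18) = (l - 1)*(l + 3)^2*(l^2 - 5*l + 6) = (l - 2)*(l - 1)*(l + 3)^2*(l - 3)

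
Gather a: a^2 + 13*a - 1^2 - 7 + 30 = a^2 + 13*a + 22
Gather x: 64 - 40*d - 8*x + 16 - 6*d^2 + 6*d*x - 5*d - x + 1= -6*d^2 - 45*d + x*(6*d - 9) + 81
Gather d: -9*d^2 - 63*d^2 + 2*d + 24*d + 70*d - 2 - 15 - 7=-72*d^2 + 96*d - 24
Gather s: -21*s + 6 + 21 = 27 - 21*s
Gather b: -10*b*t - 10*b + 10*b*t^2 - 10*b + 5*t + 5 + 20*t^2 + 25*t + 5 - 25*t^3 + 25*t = b*(10*t^2 - 10*t - 20) - 25*t^3 + 20*t^2 + 55*t + 10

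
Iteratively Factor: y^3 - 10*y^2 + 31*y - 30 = (y - 2)*(y^2 - 8*y + 15) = (y - 5)*(y - 2)*(y - 3)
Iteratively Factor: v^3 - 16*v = (v + 4)*(v^2 - 4*v) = v*(v + 4)*(v - 4)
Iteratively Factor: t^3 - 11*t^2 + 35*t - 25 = (t - 5)*(t^2 - 6*t + 5) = (t - 5)*(t - 1)*(t - 5)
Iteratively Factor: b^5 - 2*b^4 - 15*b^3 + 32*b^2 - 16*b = (b - 1)*(b^4 - b^3 - 16*b^2 + 16*b) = (b - 4)*(b - 1)*(b^3 + 3*b^2 - 4*b) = b*(b - 4)*(b - 1)*(b^2 + 3*b - 4) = b*(b - 4)*(b - 1)^2*(b + 4)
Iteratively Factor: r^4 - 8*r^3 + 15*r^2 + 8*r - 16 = (r + 1)*(r^3 - 9*r^2 + 24*r - 16) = (r - 4)*(r + 1)*(r^2 - 5*r + 4) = (r - 4)*(r - 1)*(r + 1)*(r - 4)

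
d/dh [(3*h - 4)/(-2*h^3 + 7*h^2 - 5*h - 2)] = (12*h^3 - 45*h^2 + 56*h - 26)/(4*h^6 - 28*h^5 + 69*h^4 - 62*h^3 - 3*h^2 + 20*h + 4)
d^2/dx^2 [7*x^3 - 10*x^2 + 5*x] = 42*x - 20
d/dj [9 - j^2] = -2*j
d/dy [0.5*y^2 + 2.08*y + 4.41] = 1.0*y + 2.08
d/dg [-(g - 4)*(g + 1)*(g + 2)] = -3*g^2 + 2*g + 10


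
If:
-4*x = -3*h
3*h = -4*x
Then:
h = 0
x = 0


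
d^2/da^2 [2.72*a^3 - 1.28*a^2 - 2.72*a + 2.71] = 16.32*a - 2.56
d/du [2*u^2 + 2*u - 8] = 4*u + 2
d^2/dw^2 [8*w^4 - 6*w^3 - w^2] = 96*w^2 - 36*w - 2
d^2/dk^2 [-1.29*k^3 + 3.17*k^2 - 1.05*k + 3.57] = 6.34 - 7.74*k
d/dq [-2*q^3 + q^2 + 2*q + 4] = -6*q^2 + 2*q + 2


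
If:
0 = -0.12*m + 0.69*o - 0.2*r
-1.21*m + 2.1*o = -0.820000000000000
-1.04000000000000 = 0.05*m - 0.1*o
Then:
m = 141.62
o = 81.21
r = 195.21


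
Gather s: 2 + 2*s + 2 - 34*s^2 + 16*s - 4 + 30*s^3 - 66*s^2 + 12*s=30*s^3 - 100*s^2 + 30*s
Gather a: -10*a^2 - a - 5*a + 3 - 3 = -10*a^2 - 6*a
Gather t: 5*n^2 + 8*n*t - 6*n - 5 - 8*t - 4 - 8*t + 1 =5*n^2 - 6*n + t*(8*n - 16) - 8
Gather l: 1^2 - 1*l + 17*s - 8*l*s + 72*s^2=l*(-8*s - 1) + 72*s^2 + 17*s + 1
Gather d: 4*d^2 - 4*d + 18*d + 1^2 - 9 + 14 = 4*d^2 + 14*d + 6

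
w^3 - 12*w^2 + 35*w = w*(w - 7)*(w - 5)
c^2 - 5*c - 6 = (c - 6)*(c + 1)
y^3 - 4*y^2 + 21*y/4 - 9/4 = (y - 3/2)^2*(y - 1)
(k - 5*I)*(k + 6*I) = k^2 + I*k + 30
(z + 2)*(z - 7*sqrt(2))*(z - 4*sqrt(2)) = z^3 - 11*sqrt(2)*z^2 + 2*z^2 - 22*sqrt(2)*z + 56*z + 112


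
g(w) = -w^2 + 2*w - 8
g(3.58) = -13.66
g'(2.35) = -2.70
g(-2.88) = -22.05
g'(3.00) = -4.00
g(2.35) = -8.82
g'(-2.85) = 7.70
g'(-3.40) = 8.80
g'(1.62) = -1.24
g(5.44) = -26.71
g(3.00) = -11.00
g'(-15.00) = 32.00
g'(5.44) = -8.88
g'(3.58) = -5.16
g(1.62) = -7.38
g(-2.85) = -21.82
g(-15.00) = -263.00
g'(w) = 2 - 2*w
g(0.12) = -7.77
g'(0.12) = 1.76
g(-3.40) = -26.36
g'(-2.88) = 7.76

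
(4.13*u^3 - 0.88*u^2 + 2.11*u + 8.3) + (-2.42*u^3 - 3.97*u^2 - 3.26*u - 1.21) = 1.71*u^3 - 4.85*u^2 - 1.15*u + 7.09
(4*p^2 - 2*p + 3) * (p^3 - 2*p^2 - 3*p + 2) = 4*p^5 - 10*p^4 - 5*p^3 + 8*p^2 - 13*p + 6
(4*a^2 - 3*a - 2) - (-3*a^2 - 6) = 7*a^2 - 3*a + 4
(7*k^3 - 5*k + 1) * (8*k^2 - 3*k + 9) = 56*k^5 - 21*k^4 + 23*k^3 + 23*k^2 - 48*k + 9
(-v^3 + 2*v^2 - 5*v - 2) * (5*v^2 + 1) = -5*v^5 + 10*v^4 - 26*v^3 - 8*v^2 - 5*v - 2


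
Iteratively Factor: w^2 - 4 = (w - 2)*(w + 2)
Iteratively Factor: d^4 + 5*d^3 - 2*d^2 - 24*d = (d + 3)*(d^3 + 2*d^2 - 8*d) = (d + 3)*(d + 4)*(d^2 - 2*d) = d*(d + 3)*(d + 4)*(d - 2)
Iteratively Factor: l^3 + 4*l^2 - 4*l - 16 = (l - 2)*(l^2 + 6*l + 8) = (l - 2)*(l + 4)*(l + 2)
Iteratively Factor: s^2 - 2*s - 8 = (s - 4)*(s + 2)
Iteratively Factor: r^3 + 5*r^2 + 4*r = (r + 1)*(r^2 + 4*r) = (r + 1)*(r + 4)*(r)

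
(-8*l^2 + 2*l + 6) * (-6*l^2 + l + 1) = 48*l^4 - 20*l^3 - 42*l^2 + 8*l + 6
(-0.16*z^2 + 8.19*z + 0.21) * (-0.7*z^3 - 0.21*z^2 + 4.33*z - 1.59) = 0.112*z^5 - 5.6994*z^4 - 2.5597*z^3 + 35.673*z^2 - 12.1128*z - 0.3339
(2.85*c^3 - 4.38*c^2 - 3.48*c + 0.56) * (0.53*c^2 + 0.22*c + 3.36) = 1.5105*c^5 - 1.6944*c^4 + 6.768*c^3 - 15.1856*c^2 - 11.5696*c + 1.8816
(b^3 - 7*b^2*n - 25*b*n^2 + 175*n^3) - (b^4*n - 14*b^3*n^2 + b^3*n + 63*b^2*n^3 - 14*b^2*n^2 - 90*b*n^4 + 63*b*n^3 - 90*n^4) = -b^4*n + 14*b^3*n^2 - b^3*n + b^3 - 63*b^2*n^3 + 14*b^2*n^2 - 7*b^2*n + 90*b*n^4 - 63*b*n^3 - 25*b*n^2 + 90*n^4 + 175*n^3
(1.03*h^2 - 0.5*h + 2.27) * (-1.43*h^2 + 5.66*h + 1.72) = -1.4729*h^4 + 6.5448*h^3 - 4.3045*h^2 + 11.9882*h + 3.9044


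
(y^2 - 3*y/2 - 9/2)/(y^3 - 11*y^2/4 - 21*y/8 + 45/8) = 4/(4*y - 5)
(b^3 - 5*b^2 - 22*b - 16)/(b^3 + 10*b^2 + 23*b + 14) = (b - 8)/(b + 7)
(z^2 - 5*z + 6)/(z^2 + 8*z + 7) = (z^2 - 5*z + 6)/(z^2 + 8*z + 7)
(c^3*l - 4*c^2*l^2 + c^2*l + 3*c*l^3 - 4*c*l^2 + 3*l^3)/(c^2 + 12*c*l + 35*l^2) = l*(c^3 - 4*c^2*l + c^2 + 3*c*l^2 - 4*c*l + 3*l^2)/(c^2 + 12*c*l + 35*l^2)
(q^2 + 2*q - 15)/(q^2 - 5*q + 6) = (q + 5)/(q - 2)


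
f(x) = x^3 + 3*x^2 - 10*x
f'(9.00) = 287.00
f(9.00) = 882.00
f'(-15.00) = 575.00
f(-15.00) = -2550.00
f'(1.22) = 1.79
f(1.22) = -5.92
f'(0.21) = -8.61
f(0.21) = -1.96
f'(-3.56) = 6.66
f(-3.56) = 28.50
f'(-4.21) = 17.91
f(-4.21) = 20.65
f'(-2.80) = -3.28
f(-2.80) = 29.57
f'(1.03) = -0.64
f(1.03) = -6.02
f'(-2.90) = -2.17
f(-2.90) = 29.84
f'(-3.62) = 7.59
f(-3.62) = 28.08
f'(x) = 3*x^2 + 6*x - 10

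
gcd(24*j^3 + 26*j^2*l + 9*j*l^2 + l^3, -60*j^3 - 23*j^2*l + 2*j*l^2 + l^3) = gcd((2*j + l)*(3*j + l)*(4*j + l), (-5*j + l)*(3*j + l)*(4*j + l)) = 12*j^2 + 7*j*l + l^2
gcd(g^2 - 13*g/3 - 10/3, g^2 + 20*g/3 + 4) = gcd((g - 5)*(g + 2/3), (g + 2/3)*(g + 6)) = g + 2/3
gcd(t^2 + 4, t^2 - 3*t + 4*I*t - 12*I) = 1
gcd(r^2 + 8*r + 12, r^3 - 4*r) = r + 2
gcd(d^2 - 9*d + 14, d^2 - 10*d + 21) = d - 7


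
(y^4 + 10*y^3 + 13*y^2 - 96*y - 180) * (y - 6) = y^5 + 4*y^4 - 47*y^3 - 174*y^2 + 396*y + 1080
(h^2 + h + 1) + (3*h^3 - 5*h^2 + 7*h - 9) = 3*h^3 - 4*h^2 + 8*h - 8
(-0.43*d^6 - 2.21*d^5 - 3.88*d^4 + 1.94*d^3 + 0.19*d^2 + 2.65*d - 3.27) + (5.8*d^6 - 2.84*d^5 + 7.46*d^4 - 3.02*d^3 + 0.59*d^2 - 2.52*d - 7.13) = 5.37*d^6 - 5.05*d^5 + 3.58*d^4 - 1.08*d^3 + 0.78*d^2 + 0.13*d - 10.4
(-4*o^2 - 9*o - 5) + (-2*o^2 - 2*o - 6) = -6*o^2 - 11*o - 11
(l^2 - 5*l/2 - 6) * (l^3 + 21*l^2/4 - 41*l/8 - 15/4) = l^5 + 11*l^4/4 - 97*l^3/4 - 359*l^2/16 + 321*l/8 + 45/2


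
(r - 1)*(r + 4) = r^2 + 3*r - 4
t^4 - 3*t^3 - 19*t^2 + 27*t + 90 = (t - 5)*(t - 3)*(t + 2)*(t + 3)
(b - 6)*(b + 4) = b^2 - 2*b - 24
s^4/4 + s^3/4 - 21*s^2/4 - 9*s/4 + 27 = (s/4 + 1)*(s - 3)^2*(s + 3)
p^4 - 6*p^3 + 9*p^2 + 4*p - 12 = (p - 3)*(p - 2)^2*(p + 1)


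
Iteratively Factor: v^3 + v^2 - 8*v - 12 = (v + 2)*(v^2 - v - 6) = (v + 2)^2*(v - 3)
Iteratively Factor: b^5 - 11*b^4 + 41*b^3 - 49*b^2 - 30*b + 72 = (b - 3)*(b^4 - 8*b^3 + 17*b^2 + 2*b - 24) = (b - 4)*(b - 3)*(b^3 - 4*b^2 + b + 6) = (b - 4)*(b - 3)*(b - 2)*(b^2 - 2*b - 3) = (b - 4)*(b - 3)^2*(b - 2)*(b + 1)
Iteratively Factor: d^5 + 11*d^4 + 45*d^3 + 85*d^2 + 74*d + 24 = (d + 3)*(d^4 + 8*d^3 + 21*d^2 + 22*d + 8) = (d + 2)*(d + 3)*(d^3 + 6*d^2 + 9*d + 4) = (d + 2)*(d + 3)*(d + 4)*(d^2 + 2*d + 1) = (d + 1)*(d + 2)*(d + 3)*(d + 4)*(d + 1)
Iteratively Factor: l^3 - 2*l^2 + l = (l)*(l^2 - 2*l + 1) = l*(l - 1)*(l - 1)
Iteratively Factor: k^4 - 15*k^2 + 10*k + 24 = (k + 4)*(k^3 - 4*k^2 + k + 6) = (k - 2)*(k + 4)*(k^2 - 2*k - 3) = (k - 3)*(k - 2)*(k + 4)*(k + 1)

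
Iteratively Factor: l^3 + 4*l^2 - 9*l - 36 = (l + 4)*(l^2 - 9) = (l - 3)*(l + 4)*(l + 3)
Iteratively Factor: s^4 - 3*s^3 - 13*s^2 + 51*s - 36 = (s - 1)*(s^3 - 2*s^2 - 15*s + 36) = (s - 1)*(s + 4)*(s^2 - 6*s + 9) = (s - 3)*(s - 1)*(s + 4)*(s - 3)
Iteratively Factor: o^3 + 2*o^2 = (o)*(o^2 + 2*o) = o^2*(o + 2)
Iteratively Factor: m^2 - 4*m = (m)*(m - 4)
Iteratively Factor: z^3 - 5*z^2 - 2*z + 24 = (z - 3)*(z^2 - 2*z - 8) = (z - 4)*(z - 3)*(z + 2)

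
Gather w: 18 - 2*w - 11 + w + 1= 8 - w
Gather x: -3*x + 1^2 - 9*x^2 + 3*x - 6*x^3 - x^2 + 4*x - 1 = -6*x^3 - 10*x^2 + 4*x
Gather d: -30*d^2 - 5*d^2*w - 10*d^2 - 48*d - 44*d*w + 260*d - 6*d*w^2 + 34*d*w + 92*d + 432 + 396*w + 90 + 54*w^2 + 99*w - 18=d^2*(-5*w - 40) + d*(-6*w^2 - 10*w + 304) + 54*w^2 + 495*w + 504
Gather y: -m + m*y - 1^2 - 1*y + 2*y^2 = -m + 2*y^2 + y*(m - 1) - 1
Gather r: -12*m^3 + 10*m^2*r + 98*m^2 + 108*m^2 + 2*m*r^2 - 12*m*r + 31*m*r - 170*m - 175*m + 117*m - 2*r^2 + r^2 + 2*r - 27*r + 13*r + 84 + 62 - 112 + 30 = -12*m^3 + 206*m^2 - 228*m + r^2*(2*m - 1) + r*(10*m^2 + 19*m - 12) + 64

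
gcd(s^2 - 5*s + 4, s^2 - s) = s - 1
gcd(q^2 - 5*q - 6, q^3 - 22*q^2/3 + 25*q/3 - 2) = q - 6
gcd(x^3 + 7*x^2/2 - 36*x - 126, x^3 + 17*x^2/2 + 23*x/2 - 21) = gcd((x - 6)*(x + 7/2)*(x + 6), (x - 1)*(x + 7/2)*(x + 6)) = x^2 + 19*x/2 + 21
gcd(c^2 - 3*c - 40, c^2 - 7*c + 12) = 1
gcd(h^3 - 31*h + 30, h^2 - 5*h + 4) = h - 1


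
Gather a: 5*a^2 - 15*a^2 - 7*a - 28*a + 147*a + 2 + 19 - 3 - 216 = -10*a^2 + 112*a - 198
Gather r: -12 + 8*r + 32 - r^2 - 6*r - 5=-r^2 + 2*r + 15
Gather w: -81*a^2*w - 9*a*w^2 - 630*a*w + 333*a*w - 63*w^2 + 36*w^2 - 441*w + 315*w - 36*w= w^2*(-9*a - 27) + w*(-81*a^2 - 297*a - 162)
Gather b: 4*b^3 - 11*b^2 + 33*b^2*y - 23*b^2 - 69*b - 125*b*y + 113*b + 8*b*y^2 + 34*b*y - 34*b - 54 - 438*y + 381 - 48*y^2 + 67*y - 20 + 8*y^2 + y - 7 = 4*b^3 + b^2*(33*y - 34) + b*(8*y^2 - 91*y + 10) - 40*y^2 - 370*y + 300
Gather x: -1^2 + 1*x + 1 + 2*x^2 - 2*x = 2*x^2 - x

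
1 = 1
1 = 1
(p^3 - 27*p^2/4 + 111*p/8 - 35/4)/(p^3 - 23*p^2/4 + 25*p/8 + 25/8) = (2*p^2 - 11*p + 14)/(2*p^2 - 9*p - 5)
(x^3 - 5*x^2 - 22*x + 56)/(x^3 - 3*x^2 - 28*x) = (x - 2)/x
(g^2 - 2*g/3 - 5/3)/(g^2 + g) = (g - 5/3)/g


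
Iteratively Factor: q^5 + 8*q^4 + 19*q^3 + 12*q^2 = (q + 3)*(q^4 + 5*q^3 + 4*q^2) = q*(q + 3)*(q^3 + 5*q^2 + 4*q) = q^2*(q + 3)*(q^2 + 5*q + 4) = q^2*(q + 1)*(q + 3)*(q + 4)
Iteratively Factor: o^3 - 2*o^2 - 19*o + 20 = (o - 5)*(o^2 + 3*o - 4) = (o - 5)*(o - 1)*(o + 4)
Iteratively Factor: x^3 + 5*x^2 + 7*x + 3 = (x + 1)*(x^2 + 4*x + 3) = (x + 1)*(x + 3)*(x + 1)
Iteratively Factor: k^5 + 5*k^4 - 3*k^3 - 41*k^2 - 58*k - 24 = (k + 1)*(k^4 + 4*k^3 - 7*k^2 - 34*k - 24) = (k + 1)*(k + 2)*(k^3 + 2*k^2 - 11*k - 12) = (k - 3)*(k + 1)*(k + 2)*(k^2 + 5*k + 4) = (k - 3)*(k + 1)^2*(k + 2)*(k + 4)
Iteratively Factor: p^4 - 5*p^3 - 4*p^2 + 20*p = (p)*(p^3 - 5*p^2 - 4*p + 20) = p*(p + 2)*(p^2 - 7*p + 10) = p*(p - 5)*(p + 2)*(p - 2)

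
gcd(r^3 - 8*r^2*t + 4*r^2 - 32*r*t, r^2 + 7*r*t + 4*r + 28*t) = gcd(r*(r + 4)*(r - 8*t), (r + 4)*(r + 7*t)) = r + 4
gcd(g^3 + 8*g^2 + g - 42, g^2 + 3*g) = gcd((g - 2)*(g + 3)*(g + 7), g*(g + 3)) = g + 3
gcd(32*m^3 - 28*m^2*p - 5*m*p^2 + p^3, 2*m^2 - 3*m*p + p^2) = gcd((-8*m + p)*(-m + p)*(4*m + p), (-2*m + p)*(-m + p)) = -m + p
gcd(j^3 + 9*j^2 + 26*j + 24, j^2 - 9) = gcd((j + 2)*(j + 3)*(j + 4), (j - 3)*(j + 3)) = j + 3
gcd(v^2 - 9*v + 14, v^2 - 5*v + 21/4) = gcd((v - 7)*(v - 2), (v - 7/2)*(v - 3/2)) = 1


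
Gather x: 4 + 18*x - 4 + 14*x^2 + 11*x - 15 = 14*x^2 + 29*x - 15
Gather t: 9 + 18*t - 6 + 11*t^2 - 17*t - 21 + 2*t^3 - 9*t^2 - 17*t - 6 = 2*t^3 + 2*t^2 - 16*t - 24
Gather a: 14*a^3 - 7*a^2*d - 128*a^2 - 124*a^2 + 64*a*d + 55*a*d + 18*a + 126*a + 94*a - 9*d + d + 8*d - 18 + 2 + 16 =14*a^3 + a^2*(-7*d - 252) + a*(119*d + 238)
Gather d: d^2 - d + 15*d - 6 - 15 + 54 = d^2 + 14*d + 33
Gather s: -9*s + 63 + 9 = 72 - 9*s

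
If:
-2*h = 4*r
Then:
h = -2*r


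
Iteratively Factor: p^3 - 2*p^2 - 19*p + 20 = (p - 1)*(p^2 - p - 20) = (p - 1)*(p + 4)*(p - 5)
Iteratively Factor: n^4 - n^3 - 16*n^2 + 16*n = (n + 4)*(n^3 - 5*n^2 + 4*n) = (n - 4)*(n + 4)*(n^2 - n) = n*(n - 4)*(n + 4)*(n - 1)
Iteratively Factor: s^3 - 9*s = (s + 3)*(s^2 - 3*s) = (s - 3)*(s + 3)*(s)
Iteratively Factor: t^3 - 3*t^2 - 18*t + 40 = (t - 5)*(t^2 + 2*t - 8) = (t - 5)*(t + 4)*(t - 2)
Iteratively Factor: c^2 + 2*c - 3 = (c + 3)*(c - 1)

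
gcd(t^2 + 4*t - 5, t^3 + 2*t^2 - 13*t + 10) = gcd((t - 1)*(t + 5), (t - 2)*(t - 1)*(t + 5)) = t^2 + 4*t - 5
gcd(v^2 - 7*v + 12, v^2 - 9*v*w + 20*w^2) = 1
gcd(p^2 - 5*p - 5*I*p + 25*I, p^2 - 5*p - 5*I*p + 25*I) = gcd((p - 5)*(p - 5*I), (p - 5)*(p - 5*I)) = p^2 + p*(-5 - 5*I) + 25*I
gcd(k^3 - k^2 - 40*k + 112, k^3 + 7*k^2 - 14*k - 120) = k - 4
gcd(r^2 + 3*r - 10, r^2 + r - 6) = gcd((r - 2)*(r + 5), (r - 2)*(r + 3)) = r - 2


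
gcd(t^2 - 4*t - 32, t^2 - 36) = 1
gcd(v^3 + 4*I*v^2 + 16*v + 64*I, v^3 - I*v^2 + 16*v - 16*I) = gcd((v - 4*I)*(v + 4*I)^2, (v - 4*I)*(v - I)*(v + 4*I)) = v^2 + 16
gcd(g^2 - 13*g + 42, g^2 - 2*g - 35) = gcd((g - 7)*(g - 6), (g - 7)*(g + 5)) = g - 7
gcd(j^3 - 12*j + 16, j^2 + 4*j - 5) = 1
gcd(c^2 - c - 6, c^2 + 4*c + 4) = c + 2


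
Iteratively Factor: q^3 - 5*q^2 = (q)*(q^2 - 5*q) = q*(q - 5)*(q)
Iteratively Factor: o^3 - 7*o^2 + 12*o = (o - 4)*(o^2 - 3*o) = (o - 4)*(o - 3)*(o)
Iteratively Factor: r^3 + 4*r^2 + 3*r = (r)*(r^2 + 4*r + 3) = r*(r + 3)*(r + 1)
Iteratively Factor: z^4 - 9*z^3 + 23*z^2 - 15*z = (z - 3)*(z^3 - 6*z^2 + 5*z) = (z - 5)*(z - 3)*(z^2 - z) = (z - 5)*(z - 3)*(z - 1)*(z)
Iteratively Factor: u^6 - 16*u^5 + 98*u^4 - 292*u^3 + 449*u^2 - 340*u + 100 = (u - 5)*(u^5 - 11*u^4 + 43*u^3 - 77*u^2 + 64*u - 20) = (u - 5)*(u - 2)*(u^4 - 9*u^3 + 25*u^2 - 27*u + 10) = (u - 5)*(u - 2)^2*(u^3 - 7*u^2 + 11*u - 5) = (u - 5)^2*(u - 2)^2*(u^2 - 2*u + 1) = (u - 5)^2*(u - 2)^2*(u - 1)*(u - 1)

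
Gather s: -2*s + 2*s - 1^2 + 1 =0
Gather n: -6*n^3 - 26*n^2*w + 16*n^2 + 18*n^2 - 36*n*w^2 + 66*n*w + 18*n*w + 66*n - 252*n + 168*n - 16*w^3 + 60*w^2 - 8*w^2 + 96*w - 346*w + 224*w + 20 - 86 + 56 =-6*n^3 + n^2*(34 - 26*w) + n*(-36*w^2 + 84*w - 18) - 16*w^3 + 52*w^2 - 26*w - 10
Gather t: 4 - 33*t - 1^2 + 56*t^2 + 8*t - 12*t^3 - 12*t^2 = -12*t^3 + 44*t^2 - 25*t + 3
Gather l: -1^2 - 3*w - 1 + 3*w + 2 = 0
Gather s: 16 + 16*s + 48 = 16*s + 64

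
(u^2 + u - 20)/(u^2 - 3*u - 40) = (u - 4)/(u - 8)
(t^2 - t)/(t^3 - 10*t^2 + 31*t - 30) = t*(t - 1)/(t^3 - 10*t^2 + 31*t - 30)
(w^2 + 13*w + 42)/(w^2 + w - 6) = (w^2 + 13*w + 42)/(w^2 + w - 6)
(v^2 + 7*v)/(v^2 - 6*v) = (v + 7)/(v - 6)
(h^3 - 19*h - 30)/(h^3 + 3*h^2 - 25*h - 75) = (h + 2)/(h + 5)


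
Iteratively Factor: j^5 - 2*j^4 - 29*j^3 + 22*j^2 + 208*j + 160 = (j + 1)*(j^4 - 3*j^3 - 26*j^2 + 48*j + 160) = (j - 5)*(j + 1)*(j^3 + 2*j^2 - 16*j - 32) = (j - 5)*(j + 1)*(j + 2)*(j^2 - 16) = (j - 5)*(j + 1)*(j + 2)*(j + 4)*(j - 4)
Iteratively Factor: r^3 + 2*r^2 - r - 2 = (r + 1)*(r^2 + r - 2) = (r - 1)*(r + 1)*(r + 2)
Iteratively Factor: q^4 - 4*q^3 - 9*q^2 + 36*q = (q)*(q^3 - 4*q^2 - 9*q + 36) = q*(q - 4)*(q^2 - 9) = q*(q - 4)*(q - 3)*(q + 3)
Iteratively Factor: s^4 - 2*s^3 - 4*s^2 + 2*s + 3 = (s + 1)*(s^3 - 3*s^2 - s + 3) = (s - 1)*(s + 1)*(s^2 - 2*s - 3) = (s - 3)*(s - 1)*(s + 1)*(s + 1)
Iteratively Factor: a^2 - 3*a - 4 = (a - 4)*(a + 1)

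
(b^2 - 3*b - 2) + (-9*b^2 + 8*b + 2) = -8*b^2 + 5*b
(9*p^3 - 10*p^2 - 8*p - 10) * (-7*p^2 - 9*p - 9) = -63*p^5 - 11*p^4 + 65*p^3 + 232*p^2 + 162*p + 90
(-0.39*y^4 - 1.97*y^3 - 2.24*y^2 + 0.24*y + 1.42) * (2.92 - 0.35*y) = 0.1365*y^5 - 0.4493*y^4 - 4.9684*y^3 - 6.6248*y^2 + 0.2038*y + 4.1464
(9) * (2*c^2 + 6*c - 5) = 18*c^2 + 54*c - 45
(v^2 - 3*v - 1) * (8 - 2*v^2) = -2*v^4 + 6*v^3 + 10*v^2 - 24*v - 8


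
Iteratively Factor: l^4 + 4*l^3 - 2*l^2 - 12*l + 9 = (l + 3)*(l^3 + l^2 - 5*l + 3) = (l - 1)*(l + 3)*(l^2 + 2*l - 3) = (l - 1)^2*(l + 3)*(l + 3)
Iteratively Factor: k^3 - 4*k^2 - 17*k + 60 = (k + 4)*(k^2 - 8*k + 15) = (k - 3)*(k + 4)*(k - 5)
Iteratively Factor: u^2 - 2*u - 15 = (u + 3)*(u - 5)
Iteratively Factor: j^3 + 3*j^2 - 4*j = (j)*(j^2 + 3*j - 4) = j*(j + 4)*(j - 1)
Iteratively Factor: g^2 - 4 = (g + 2)*(g - 2)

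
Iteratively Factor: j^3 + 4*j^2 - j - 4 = (j + 1)*(j^2 + 3*j - 4) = (j - 1)*(j + 1)*(j + 4)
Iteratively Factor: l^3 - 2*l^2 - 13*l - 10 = (l + 1)*(l^2 - 3*l - 10) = (l + 1)*(l + 2)*(l - 5)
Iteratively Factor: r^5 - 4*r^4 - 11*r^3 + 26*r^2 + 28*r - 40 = (r + 2)*(r^4 - 6*r^3 + r^2 + 24*r - 20) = (r - 2)*(r + 2)*(r^3 - 4*r^2 - 7*r + 10) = (r - 2)*(r + 2)^2*(r^2 - 6*r + 5) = (r - 5)*(r - 2)*(r + 2)^2*(r - 1)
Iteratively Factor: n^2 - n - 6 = (n + 2)*(n - 3)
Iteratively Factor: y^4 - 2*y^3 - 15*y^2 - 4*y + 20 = (y - 1)*(y^3 - y^2 - 16*y - 20) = (y - 1)*(y + 2)*(y^2 - 3*y - 10) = (y - 5)*(y - 1)*(y + 2)*(y + 2)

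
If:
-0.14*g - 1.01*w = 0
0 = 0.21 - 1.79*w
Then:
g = -0.85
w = 0.12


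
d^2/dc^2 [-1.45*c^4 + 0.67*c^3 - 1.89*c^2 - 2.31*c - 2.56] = -17.4*c^2 + 4.02*c - 3.78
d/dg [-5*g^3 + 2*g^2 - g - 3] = -15*g^2 + 4*g - 1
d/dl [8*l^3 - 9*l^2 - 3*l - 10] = 24*l^2 - 18*l - 3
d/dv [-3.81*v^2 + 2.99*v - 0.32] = 2.99 - 7.62*v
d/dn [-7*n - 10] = -7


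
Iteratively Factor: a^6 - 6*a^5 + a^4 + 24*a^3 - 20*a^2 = (a - 2)*(a^5 - 4*a^4 - 7*a^3 + 10*a^2) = (a - 5)*(a - 2)*(a^4 + a^3 - 2*a^2) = a*(a - 5)*(a - 2)*(a^3 + a^2 - 2*a) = a*(a - 5)*(a - 2)*(a + 2)*(a^2 - a) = a^2*(a - 5)*(a - 2)*(a + 2)*(a - 1)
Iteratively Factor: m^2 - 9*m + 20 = (m - 5)*(m - 4)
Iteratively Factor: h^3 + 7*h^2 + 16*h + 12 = (h + 3)*(h^2 + 4*h + 4) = (h + 2)*(h + 3)*(h + 2)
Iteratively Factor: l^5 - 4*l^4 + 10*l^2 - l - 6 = (l - 3)*(l^4 - l^3 - 3*l^2 + l + 2) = (l - 3)*(l + 1)*(l^3 - 2*l^2 - l + 2) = (l - 3)*(l - 1)*(l + 1)*(l^2 - l - 2) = (l - 3)*(l - 2)*(l - 1)*(l + 1)*(l + 1)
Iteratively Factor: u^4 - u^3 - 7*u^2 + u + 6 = (u - 1)*(u^3 - 7*u - 6) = (u - 3)*(u - 1)*(u^2 + 3*u + 2) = (u - 3)*(u - 1)*(u + 2)*(u + 1)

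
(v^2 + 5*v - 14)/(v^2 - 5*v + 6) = (v + 7)/(v - 3)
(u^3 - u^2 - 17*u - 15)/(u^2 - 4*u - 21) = (u^2 - 4*u - 5)/(u - 7)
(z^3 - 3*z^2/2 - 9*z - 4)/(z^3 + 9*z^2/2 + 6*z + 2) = (z - 4)/(z + 2)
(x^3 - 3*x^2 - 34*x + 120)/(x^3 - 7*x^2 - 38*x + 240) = (x - 4)/(x - 8)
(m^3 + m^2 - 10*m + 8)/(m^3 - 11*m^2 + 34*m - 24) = (m^2 + 2*m - 8)/(m^2 - 10*m + 24)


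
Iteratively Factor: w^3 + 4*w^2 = (w)*(w^2 + 4*w) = w^2*(w + 4)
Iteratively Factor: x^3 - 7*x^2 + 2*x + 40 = (x + 2)*(x^2 - 9*x + 20) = (x - 4)*(x + 2)*(x - 5)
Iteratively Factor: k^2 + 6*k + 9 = (k + 3)*(k + 3)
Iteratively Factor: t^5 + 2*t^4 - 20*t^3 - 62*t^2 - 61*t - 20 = (t + 1)*(t^4 + t^3 - 21*t^2 - 41*t - 20) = (t - 5)*(t + 1)*(t^3 + 6*t^2 + 9*t + 4) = (t - 5)*(t + 1)^2*(t^2 + 5*t + 4) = (t - 5)*(t + 1)^3*(t + 4)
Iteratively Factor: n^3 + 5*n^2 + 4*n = (n + 4)*(n^2 + n) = n*(n + 4)*(n + 1)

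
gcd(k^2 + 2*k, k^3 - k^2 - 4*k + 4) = k + 2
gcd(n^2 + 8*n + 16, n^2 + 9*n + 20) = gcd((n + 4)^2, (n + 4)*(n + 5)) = n + 4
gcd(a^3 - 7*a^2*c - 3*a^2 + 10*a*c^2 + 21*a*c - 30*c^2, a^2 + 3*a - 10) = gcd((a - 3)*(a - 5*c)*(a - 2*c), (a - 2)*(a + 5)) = 1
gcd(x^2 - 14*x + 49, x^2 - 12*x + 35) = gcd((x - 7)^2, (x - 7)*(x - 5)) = x - 7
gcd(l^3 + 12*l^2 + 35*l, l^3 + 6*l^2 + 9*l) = l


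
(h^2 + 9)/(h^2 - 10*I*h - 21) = (h + 3*I)/(h - 7*I)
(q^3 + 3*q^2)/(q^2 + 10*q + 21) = q^2/(q + 7)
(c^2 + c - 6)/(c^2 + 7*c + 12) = (c - 2)/(c + 4)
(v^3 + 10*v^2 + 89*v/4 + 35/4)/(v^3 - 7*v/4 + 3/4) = (4*v^3 + 40*v^2 + 89*v + 35)/(4*v^3 - 7*v + 3)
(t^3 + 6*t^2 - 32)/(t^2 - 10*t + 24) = (t^3 + 6*t^2 - 32)/(t^2 - 10*t + 24)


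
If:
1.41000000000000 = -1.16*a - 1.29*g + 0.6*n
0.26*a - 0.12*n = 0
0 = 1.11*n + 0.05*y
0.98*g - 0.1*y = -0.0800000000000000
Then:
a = 0.20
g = -1.07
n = 0.44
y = -9.70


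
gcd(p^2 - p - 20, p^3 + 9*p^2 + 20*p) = p + 4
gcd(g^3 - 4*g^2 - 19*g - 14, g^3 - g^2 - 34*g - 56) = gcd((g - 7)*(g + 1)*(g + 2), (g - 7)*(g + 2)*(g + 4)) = g^2 - 5*g - 14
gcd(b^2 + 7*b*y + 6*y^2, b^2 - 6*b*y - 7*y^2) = b + y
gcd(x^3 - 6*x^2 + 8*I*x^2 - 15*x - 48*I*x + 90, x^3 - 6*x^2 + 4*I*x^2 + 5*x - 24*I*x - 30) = x^2 + x*(-6 + 5*I) - 30*I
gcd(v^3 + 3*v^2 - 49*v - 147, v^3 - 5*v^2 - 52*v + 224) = v + 7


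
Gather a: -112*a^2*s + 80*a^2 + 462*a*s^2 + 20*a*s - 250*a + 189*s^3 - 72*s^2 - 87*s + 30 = a^2*(80 - 112*s) + a*(462*s^2 + 20*s - 250) + 189*s^3 - 72*s^2 - 87*s + 30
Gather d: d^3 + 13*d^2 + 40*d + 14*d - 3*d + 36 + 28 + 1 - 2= d^3 + 13*d^2 + 51*d + 63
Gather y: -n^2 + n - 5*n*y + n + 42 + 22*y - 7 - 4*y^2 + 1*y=-n^2 + 2*n - 4*y^2 + y*(23 - 5*n) + 35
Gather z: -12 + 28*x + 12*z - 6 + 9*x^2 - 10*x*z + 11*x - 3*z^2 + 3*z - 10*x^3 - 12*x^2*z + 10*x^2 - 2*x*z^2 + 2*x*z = -10*x^3 + 19*x^2 + 39*x + z^2*(-2*x - 3) + z*(-12*x^2 - 8*x + 15) - 18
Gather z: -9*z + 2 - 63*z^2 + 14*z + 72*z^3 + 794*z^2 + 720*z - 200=72*z^3 + 731*z^2 + 725*z - 198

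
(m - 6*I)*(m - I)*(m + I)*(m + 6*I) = m^4 + 37*m^2 + 36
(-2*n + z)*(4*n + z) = -8*n^2 + 2*n*z + z^2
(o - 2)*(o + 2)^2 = o^3 + 2*o^2 - 4*o - 8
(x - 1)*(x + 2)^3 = x^4 + 5*x^3 + 6*x^2 - 4*x - 8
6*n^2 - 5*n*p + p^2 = (-3*n + p)*(-2*n + p)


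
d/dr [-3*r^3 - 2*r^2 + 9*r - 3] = -9*r^2 - 4*r + 9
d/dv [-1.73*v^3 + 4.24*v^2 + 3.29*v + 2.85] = -5.19*v^2 + 8.48*v + 3.29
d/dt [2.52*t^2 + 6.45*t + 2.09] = 5.04*t + 6.45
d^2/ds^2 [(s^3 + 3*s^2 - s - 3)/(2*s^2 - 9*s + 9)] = 2*(113*s^3 - 441*s^2 + 459*s - 27)/(8*s^6 - 108*s^5 + 594*s^4 - 1701*s^3 + 2673*s^2 - 2187*s + 729)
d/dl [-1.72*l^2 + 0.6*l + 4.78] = 0.6 - 3.44*l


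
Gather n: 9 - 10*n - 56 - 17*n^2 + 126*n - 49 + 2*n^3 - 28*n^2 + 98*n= 2*n^3 - 45*n^2 + 214*n - 96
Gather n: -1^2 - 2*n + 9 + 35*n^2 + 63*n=35*n^2 + 61*n + 8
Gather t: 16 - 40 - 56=-80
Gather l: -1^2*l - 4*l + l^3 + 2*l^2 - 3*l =l^3 + 2*l^2 - 8*l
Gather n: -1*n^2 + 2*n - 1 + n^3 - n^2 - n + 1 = n^3 - 2*n^2 + n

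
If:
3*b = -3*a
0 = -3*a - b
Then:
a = 0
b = 0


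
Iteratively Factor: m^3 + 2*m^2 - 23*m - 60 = (m - 5)*(m^2 + 7*m + 12) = (m - 5)*(m + 3)*(m + 4)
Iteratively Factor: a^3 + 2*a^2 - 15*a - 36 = (a + 3)*(a^2 - a - 12) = (a + 3)^2*(a - 4)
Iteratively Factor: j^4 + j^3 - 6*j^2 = (j - 2)*(j^3 + 3*j^2) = j*(j - 2)*(j^2 + 3*j) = j*(j - 2)*(j + 3)*(j)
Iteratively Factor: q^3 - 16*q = (q + 4)*(q^2 - 4*q) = (q - 4)*(q + 4)*(q)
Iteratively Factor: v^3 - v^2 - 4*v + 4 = (v - 2)*(v^2 + v - 2) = (v - 2)*(v - 1)*(v + 2)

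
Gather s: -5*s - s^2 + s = -s^2 - 4*s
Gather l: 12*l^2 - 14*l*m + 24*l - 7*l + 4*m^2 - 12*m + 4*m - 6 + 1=12*l^2 + l*(17 - 14*m) + 4*m^2 - 8*m - 5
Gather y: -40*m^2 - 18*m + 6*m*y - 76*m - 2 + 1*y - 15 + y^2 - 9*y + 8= -40*m^2 - 94*m + y^2 + y*(6*m - 8) - 9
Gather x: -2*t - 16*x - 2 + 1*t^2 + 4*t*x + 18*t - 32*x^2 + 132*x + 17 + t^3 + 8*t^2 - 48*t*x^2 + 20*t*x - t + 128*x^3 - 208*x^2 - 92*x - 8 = t^3 + 9*t^2 + 15*t + 128*x^3 + x^2*(-48*t - 240) + x*(24*t + 24) + 7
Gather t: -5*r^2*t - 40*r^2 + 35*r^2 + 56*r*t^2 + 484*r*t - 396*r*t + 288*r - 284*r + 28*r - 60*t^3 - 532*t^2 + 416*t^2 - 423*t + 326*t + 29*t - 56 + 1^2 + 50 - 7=-5*r^2 + 32*r - 60*t^3 + t^2*(56*r - 116) + t*(-5*r^2 + 88*r - 68) - 12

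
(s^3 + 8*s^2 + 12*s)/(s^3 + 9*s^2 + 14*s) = (s + 6)/(s + 7)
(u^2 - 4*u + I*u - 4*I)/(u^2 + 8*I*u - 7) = (u - 4)/(u + 7*I)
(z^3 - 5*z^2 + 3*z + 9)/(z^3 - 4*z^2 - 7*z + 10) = (z^3 - 5*z^2 + 3*z + 9)/(z^3 - 4*z^2 - 7*z + 10)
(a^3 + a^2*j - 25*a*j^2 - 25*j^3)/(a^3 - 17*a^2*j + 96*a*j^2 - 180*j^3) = (a^2 + 6*a*j + 5*j^2)/(a^2 - 12*a*j + 36*j^2)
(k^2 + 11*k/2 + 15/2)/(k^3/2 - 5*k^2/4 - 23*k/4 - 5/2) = 2*(2*k^2 + 11*k + 15)/(2*k^3 - 5*k^2 - 23*k - 10)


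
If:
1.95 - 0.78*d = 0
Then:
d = 2.50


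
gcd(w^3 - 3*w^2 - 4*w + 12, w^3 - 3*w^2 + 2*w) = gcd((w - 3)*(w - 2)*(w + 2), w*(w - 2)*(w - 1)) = w - 2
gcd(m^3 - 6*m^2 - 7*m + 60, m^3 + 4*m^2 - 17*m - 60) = m^2 - m - 12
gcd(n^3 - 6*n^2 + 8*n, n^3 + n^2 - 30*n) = n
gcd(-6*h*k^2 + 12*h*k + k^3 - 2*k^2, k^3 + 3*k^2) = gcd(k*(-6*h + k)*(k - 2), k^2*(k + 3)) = k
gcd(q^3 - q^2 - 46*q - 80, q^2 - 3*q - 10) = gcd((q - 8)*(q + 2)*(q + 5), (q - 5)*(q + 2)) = q + 2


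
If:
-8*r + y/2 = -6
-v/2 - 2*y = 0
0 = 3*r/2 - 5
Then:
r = 10/3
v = -496/3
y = 124/3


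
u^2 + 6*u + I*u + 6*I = (u + 6)*(u + I)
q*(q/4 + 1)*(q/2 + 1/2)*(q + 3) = q^4/8 + q^3 + 19*q^2/8 + 3*q/2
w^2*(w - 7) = w^3 - 7*w^2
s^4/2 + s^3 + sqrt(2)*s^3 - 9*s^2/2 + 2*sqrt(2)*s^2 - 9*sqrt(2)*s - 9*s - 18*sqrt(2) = (s/2 + 1)*(s - 3)*(s + 3)*(s + 2*sqrt(2))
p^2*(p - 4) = p^3 - 4*p^2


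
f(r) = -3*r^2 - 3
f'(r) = -6*r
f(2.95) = -29.11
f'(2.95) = -17.70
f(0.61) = -4.12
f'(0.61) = -3.66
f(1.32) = -8.23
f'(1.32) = -7.92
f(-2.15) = -16.87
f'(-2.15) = 12.90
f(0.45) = -3.61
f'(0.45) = -2.70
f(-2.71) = -25.03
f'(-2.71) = 16.26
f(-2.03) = -15.36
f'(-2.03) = 12.18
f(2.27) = -18.46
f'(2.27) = -13.62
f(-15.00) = -678.00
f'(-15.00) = 90.00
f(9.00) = -246.00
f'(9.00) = -54.00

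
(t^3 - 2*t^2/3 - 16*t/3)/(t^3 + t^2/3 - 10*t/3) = (3*t - 8)/(3*t - 5)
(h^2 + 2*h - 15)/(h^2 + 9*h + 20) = (h - 3)/(h + 4)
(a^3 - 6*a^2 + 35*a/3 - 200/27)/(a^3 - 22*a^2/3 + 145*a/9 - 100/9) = (a - 8/3)/(a - 4)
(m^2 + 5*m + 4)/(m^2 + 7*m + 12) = (m + 1)/(m + 3)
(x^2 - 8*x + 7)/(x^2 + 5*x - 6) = (x - 7)/(x + 6)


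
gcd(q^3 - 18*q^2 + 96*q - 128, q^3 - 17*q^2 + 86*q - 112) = q^2 - 10*q + 16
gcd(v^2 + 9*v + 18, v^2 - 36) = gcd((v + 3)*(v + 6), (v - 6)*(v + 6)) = v + 6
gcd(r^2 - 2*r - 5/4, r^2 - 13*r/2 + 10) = r - 5/2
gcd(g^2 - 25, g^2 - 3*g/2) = 1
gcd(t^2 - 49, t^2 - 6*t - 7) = t - 7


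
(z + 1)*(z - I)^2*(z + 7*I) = z^4 + z^3 + 5*I*z^3 + 13*z^2 + 5*I*z^2 + 13*z - 7*I*z - 7*I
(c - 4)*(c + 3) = c^2 - c - 12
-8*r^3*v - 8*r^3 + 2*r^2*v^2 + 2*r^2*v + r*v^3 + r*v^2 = (-2*r + v)*(4*r + v)*(r*v + r)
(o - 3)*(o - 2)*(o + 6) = o^3 + o^2 - 24*o + 36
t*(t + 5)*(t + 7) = t^3 + 12*t^2 + 35*t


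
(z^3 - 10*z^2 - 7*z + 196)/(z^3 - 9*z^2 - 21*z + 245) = (z + 4)/(z + 5)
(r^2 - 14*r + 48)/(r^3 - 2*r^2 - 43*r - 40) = (r - 6)/(r^2 + 6*r + 5)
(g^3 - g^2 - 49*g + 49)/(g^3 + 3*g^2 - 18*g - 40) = (g^3 - g^2 - 49*g + 49)/(g^3 + 3*g^2 - 18*g - 40)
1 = 1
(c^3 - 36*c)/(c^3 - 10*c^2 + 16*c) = (c^2 - 36)/(c^2 - 10*c + 16)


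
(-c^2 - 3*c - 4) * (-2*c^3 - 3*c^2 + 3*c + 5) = 2*c^5 + 9*c^4 + 14*c^3 - 2*c^2 - 27*c - 20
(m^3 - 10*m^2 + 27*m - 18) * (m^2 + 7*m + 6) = m^5 - 3*m^4 - 37*m^3 + 111*m^2 + 36*m - 108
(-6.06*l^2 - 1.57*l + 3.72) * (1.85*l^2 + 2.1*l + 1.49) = -11.211*l^4 - 15.6305*l^3 - 5.4444*l^2 + 5.4727*l + 5.5428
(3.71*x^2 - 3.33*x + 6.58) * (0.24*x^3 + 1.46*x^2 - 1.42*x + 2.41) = 0.8904*x^5 + 4.6174*x^4 - 8.5508*x^3 + 23.2765*x^2 - 17.3689*x + 15.8578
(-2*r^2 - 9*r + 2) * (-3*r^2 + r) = 6*r^4 + 25*r^3 - 15*r^2 + 2*r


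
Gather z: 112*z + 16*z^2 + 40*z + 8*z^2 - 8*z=24*z^2 + 144*z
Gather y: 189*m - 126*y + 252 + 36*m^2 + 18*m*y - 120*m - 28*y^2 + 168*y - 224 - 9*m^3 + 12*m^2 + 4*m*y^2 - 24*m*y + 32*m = -9*m^3 + 48*m^2 + 101*m + y^2*(4*m - 28) + y*(42 - 6*m) + 28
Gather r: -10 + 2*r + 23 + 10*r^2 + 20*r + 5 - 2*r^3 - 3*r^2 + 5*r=-2*r^3 + 7*r^2 + 27*r + 18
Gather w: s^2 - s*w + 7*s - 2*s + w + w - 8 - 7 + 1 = s^2 + 5*s + w*(2 - s) - 14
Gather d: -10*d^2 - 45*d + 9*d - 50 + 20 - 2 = -10*d^2 - 36*d - 32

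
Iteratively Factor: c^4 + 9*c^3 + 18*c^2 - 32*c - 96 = (c - 2)*(c^3 + 11*c^2 + 40*c + 48) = (c - 2)*(c + 4)*(c^2 + 7*c + 12) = (c - 2)*(c + 3)*(c + 4)*(c + 4)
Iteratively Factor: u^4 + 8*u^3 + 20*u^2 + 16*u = (u)*(u^3 + 8*u^2 + 20*u + 16) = u*(u + 2)*(u^2 + 6*u + 8) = u*(u + 2)*(u + 4)*(u + 2)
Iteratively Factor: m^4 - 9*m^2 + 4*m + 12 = (m - 2)*(m^3 + 2*m^2 - 5*m - 6) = (m - 2)^2*(m^2 + 4*m + 3) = (m - 2)^2*(m + 3)*(m + 1)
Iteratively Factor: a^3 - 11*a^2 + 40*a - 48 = (a - 4)*(a^2 - 7*a + 12) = (a - 4)*(a - 3)*(a - 4)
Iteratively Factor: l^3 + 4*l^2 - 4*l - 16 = (l + 2)*(l^2 + 2*l - 8) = (l + 2)*(l + 4)*(l - 2)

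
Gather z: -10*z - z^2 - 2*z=-z^2 - 12*z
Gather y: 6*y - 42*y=-36*y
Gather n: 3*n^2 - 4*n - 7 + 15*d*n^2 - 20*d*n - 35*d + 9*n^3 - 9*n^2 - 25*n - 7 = -35*d + 9*n^3 + n^2*(15*d - 6) + n*(-20*d - 29) - 14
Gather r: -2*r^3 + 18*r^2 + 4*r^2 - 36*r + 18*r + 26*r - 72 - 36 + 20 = -2*r^3 + 22*r^2 + 8*r - 88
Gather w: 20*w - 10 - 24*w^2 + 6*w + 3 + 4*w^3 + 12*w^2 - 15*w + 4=4*w^3 - 12*w^2 + 11*w - 3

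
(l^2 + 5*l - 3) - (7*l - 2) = l^2 - 2*l - 1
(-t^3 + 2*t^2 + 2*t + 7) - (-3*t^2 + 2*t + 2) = -t^3 + 5*t^2 + 5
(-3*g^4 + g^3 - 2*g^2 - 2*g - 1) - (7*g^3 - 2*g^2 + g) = -3*g^4 - 6*g^3 - 3*g - 1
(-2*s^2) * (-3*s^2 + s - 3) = 6*s^4 - 2*s^3 + 6*s^2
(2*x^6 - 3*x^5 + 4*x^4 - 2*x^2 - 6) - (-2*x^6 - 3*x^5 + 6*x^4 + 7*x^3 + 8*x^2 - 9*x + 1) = 4*x^6 - 2*x^4 - 7*x^3 - 10*x^2 + 9*x - 7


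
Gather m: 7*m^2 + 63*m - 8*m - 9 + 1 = 7*m^2 + 55*m - 8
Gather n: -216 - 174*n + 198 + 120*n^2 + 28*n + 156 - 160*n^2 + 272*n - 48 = -40*n^2 + 126*n + 90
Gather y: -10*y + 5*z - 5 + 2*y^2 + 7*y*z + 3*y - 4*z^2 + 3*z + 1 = 2*y^2 + y*(7*z - 7) - 4*z^2 + 8*z - 4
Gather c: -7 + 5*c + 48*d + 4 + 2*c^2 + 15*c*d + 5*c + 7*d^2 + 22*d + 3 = 2*c^2 + c*(15*d + 10) + 7*d^2 + 70*d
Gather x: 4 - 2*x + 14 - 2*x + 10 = 28 - 4*x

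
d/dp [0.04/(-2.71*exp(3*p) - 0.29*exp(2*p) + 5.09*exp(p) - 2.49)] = (0.3252*exp(2*p) + 0.0232*exp(p) - 0.2036)*exp(p)/(2.71*exp(3*p) + 0.29*exp(2*p) - 5.09*exp(p) + 2.49)^2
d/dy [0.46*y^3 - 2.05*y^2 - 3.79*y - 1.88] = 1.38*y^2 - 4.1*y - 3.79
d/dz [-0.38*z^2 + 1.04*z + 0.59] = 1.04 - 0.76*z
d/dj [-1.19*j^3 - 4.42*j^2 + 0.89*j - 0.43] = -3.57*j^2 - 8.84*j + 0.89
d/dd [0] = 0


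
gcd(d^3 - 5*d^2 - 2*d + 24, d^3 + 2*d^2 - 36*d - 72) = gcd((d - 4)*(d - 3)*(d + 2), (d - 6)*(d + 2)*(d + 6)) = d + 2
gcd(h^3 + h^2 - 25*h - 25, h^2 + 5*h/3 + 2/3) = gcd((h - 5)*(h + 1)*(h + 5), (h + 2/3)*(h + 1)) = h + 1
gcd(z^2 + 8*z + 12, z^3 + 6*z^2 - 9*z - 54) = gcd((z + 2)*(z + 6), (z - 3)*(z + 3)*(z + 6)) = z + 6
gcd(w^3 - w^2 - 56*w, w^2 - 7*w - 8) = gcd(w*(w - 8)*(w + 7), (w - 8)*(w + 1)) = w - 8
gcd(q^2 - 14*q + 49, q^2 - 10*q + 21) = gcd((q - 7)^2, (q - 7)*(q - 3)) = q - 7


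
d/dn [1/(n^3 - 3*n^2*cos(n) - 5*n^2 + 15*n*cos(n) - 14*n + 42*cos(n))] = (-3*n^2*sin(n) - 3*n^2 + 15*n*sin(n) + 6*n*cos(n) + 10*n + 42*sin(n) - 15*cos(n) + 14)/((n - 7)^2*(n + 2)^2*(n - 3*cos(n))^2)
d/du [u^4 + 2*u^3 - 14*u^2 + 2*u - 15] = 4*u^3 + 6*u^2 - 28*u + 2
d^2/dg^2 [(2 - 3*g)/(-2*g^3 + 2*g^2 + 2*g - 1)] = 4*(18*g^5 - 42*g^4 + 44*g^3 - 18*g^2 + 3*g - 3)/(8*g^9 - 24*g^8 + 52*g^6 - 24*g^5 - 36*g^4 + 22*g^3 + 6*g^2 - 6*g + 1)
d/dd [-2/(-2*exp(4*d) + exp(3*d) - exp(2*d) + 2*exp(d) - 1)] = (-16*exp(3*d) + 6*exp(2*d) - 4*exp(d) + 4)*exp(d)/(2*exp(4*d) - exp(3*d) + exp(2*d) - 2*exp(d) + 1)^2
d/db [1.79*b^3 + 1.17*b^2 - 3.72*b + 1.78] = 5.37*b^2 + 2.34*b - 3.72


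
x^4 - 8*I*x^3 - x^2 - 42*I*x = x*(x - 7*I)*(x - 3*I)*(x + 2*I)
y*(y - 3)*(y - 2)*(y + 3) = y^4 - 2*y^3 - 9*y^2 + 18*y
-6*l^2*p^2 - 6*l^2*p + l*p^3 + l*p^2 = p*(-6*l + p)*(l*p + l)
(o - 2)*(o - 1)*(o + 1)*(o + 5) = o^4 + 3*o^3 - 11*o^2 - 3*o + 10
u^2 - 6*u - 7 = (u - 7)*(u + 1)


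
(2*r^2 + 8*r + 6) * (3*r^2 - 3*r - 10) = 6*r^4 + 18*r^3 - 26*r^2 - 98*r - 60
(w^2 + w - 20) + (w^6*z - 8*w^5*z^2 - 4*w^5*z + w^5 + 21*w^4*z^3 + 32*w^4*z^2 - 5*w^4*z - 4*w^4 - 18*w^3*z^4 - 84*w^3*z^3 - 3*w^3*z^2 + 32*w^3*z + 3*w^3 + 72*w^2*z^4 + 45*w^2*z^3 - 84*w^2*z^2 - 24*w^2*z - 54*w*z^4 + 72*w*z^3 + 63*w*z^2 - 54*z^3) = w^6*z - 8*w^5*z^2 - 4*w^5*z + w^5 + 21*w^4*z^3 + 32*w^4*z^2 - 5*w^4*z - 4*w^4 - 18*w^3*z^4 - 84*w^3*z^3 - 3*w^3*z^2 + 32*w^3*z + 3*w^3 + 72*w^2*z^4 + 45*w^2*z^3 - 84*w^2*z^2 - 24*w^2*z + w^2 - 54*w*z^4 + 72*w*z^3 + 63*w*z^2 + w - 54*z^3 - 20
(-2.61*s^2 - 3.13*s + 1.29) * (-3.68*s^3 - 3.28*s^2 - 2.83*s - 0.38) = 9.6048*s^5 + 20.0792*s^4 + 12.9055*s^3 + 5.6185*s^2 - 2.4613*s - 0.4902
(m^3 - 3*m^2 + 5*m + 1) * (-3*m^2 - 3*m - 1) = -3*m^5 + 6*m^4 - 7*m^3 - 15*m^2 - 8*m - 1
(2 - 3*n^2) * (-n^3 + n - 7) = 3*n^5 - 5*n^3 + 21*n^2 + 2*n - 14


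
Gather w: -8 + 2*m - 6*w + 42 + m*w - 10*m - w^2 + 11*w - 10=-8*m - w^2 + w*(m + 5) + 24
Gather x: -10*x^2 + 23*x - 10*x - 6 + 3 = -10*x^2 + 13*x - 3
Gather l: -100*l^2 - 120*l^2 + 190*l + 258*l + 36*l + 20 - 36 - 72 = -220*l^2 + 484*l - 88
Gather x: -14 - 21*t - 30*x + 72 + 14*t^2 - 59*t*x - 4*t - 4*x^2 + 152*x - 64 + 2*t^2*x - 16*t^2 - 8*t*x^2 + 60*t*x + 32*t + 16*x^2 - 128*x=-2*t^2 + 7*t + x^2*(12 - 8*t) + x*(2*t^2 + t - 6) - 6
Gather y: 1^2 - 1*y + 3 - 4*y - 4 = -5*y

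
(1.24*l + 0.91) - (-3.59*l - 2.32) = 4.83*l + 3.23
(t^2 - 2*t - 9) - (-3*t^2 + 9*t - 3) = 4*t^2 - 11*t - 6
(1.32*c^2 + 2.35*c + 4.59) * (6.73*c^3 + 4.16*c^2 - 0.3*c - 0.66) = 8.8836*c^5 + 21.3067*c^4 + 40.2707*c^3 + 17.5182*c^2 - 2.928*c - 3.0294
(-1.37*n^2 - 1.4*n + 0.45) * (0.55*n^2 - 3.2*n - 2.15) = -0.7535*n^4 + 3.614*n^3 + 7.673*n^2 + 1.57*n - 0.9675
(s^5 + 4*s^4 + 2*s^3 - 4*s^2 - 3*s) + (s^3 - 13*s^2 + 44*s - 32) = s^5 + 4*s^4 + 3*s^3 - 17*s^2 + 41*s - 32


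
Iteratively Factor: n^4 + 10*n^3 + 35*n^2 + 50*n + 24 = (n + 1)*(n^3 + 9*n^2 + 26*n + 24) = (n + 1)*(n + 2)*(n^2 + 7*n + 12) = (n + 1)*(n + 2)*(n + 4)*(n + 3)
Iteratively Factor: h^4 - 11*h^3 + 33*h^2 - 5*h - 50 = (h + 1)*(h^3 - 12*h^2 + 45*h - 50) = (h - 5)*(h + 1)*(h^2 - 7*h + 10) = (h - 5)*(h - 2)*(h + 1)*(h - 5)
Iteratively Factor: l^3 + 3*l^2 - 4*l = (l)*(l^2 + 3*l - 4) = l*(l + 4)*(l - 1)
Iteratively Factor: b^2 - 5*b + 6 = (b - 3)*(b - 2)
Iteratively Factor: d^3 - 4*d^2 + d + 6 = (d + 1)*(d^2 - 5*d + 6) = (d - 2)*(d + 1)*(d - 3)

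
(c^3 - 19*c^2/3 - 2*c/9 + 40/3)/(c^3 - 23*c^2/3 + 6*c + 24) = (c - 5/3)/(c - 3)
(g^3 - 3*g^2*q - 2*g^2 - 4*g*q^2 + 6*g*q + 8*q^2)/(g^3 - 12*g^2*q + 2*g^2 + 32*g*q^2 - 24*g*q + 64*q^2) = (-g^2 - g*q + 2*g + 2*q)/(-g^2 + 8*g*q - 2*g + 16*q)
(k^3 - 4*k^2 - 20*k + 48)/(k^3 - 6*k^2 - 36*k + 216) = (k^2 + 2*k - 8)/(k^2 - 36)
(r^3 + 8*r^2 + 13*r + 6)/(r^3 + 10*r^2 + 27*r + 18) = (r + 1)/(r + 3)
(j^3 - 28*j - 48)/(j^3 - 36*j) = (j^2 + 6*j + 8)/(j*(j + 6))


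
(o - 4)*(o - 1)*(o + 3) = o^3 - 2*o^2 - 11*o + 12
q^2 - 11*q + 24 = (q - 8)*(q - 3)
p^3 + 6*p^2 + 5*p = p*(p + 1)*(p + 5)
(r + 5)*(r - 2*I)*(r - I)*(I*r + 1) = I*r^4 + 4*r^3 + 5*I*r^3 + 20*r^2 - 5*I*r^2 - 2*r - 25*I*r - 10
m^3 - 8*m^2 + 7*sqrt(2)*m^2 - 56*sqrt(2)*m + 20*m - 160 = (m - 8)*(m + 2*sqrt(2))*(m + 5*sqrt(2))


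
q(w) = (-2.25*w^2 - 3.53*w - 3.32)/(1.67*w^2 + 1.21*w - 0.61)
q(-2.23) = -1.33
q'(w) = (-4.5*w - 3.53)/(1.67*w^2 + 1.21*w - 0.61) + (-3.34*w - 1.21)*(-2.25*w^2 - 3.53*w - 3.32)/(1.67*w^2 + 1.21*w - 0.61)^2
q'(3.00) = 0.23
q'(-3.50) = -0.01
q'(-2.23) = -0.36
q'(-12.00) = 0.01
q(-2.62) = -1.24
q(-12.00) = -1.26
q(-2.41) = -1.28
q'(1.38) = 1.74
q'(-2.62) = -0.14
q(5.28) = -1.62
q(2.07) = -2.24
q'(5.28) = 0.06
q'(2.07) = 0.59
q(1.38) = -2.94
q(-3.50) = -1.19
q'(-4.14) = 0.01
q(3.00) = -1.89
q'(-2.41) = -0.23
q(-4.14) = -1.19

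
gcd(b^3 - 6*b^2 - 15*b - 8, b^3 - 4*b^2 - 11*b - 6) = b^2 + 2*b + 1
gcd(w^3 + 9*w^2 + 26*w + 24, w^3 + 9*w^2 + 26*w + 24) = w^3 + 9*w^2 + 26*w + 24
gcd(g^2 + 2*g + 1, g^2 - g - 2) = g + 1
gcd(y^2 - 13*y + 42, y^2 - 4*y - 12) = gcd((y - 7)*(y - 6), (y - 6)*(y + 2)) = y - 6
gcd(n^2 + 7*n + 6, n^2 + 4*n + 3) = n + 1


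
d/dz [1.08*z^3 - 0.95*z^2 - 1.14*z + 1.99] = 3.24*z^2 - 1.9*z - 1.14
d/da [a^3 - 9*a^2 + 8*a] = 3*a^2 - 18*a + 8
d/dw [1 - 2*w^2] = -4*w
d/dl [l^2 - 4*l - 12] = 2*l - 4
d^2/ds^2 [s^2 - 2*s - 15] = 2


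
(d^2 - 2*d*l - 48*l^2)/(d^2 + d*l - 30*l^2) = (d - 8*l)/(d - 5*l)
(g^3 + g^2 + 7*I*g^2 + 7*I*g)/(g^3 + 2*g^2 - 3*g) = (g^2 + g + 7*I*g + 7*I)/(g^2 + 2*g - 3)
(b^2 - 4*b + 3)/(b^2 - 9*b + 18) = (b - 1)/(b - 6)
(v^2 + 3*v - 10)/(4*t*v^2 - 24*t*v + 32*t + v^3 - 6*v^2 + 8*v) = (v + 5)/(4*t*v - 16*t + v^2 - 4*v)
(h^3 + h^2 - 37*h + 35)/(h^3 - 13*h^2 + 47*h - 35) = (h + 7)/(h - 7)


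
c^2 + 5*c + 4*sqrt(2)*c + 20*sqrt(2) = (c + 5)*(c + 4*sqrt(2))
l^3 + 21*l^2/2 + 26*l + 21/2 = (l + 1/2)*(l + 3)*(l + 7)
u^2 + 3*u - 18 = (u - 3)*(u + 6)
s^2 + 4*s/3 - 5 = (s - 5/3)*(s + 3)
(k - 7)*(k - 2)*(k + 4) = k^3 - 5*k^2 - 22*k + 56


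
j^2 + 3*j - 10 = (j - 2)*(j + 5)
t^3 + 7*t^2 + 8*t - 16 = (t - 1)*(t + 4)^2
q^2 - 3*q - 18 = (q - 6)*(q + 3)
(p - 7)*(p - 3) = p^2 - 10*p + 21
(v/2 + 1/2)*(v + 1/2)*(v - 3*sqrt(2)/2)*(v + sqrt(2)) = v^4/2 - sqrt(2)*v^3/4 + 3*v^3/4 - 5*v^2/4 - 3*sqrt(2)*v^2/8 - 9*v/4 - sqrt(2)*v/8 - 3/4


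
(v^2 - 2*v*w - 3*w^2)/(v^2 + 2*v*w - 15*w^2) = (v + w)/(v + 5*w)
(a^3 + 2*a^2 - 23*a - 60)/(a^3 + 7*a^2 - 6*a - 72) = (a^2 - 2*a - 15)/(a^2 + 3*a - 18)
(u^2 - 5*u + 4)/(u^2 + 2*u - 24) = (u - 1)/(u + 6)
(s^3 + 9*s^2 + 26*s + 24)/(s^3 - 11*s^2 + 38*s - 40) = (s^3 + 9*s^2 + 26*s + 24)/(s^3 - 11*s^2 + 38*s - 40)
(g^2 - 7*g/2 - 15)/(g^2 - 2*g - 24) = (g + 5/2)/(g + 4)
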